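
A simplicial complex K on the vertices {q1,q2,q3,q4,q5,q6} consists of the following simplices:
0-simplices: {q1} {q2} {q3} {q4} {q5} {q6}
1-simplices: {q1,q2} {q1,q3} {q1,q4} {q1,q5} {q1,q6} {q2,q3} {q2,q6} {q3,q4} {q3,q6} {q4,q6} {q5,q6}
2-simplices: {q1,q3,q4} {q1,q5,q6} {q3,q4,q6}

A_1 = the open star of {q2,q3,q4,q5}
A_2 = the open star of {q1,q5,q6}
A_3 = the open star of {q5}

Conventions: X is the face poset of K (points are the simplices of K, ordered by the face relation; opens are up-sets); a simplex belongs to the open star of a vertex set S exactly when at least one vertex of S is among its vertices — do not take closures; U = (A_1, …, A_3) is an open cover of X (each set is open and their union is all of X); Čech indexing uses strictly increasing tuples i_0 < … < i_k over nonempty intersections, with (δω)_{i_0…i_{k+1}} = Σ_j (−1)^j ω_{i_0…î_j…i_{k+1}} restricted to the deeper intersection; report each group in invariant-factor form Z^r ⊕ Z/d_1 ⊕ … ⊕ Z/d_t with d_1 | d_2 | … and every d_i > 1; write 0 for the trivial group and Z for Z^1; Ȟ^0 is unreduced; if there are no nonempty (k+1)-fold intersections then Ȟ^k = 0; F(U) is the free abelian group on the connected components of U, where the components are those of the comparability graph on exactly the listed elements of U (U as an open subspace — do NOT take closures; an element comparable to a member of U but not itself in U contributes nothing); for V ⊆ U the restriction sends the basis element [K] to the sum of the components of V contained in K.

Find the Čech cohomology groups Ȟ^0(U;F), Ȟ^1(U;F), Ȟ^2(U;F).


Ȟ^0(U;F) ≅ Z, Ȟ^1(U;F) ≅ Z^3 and Ȟ^2(U;F) ≅ 0

intersection data:
  A1={{q2},{q3},{q4},{q5},{q1,q2},{q1,q3},{q1,q4},{q1,q5},{q2,q3},{q2,q6},{q3,q4},{q3,q6},{q4,q6},{q5,q6},{q1,q3,q4},{q1,q5,q6},{q3,q4,q6}} A2={{q1},{q5},{q6},{q1,q2},{q1,q3},{q1,q4},{q1,q5},{q1,q6},{q2,q6},{q3,q6},{q4,q6},{q5,q6},{q1,q3,q4},{q1,q5,q6},{q3,q4,q6}} A3={{q5},{q1,q5},{q5,q6},{q1,q5,q6}}
  A12={{q5},{q1,q2},{q1,q3},{q1,q4},{q1,q5},{q2,q6},{q3,q6},{q4,q6},{q5,q6},{q1,q3,q4},{q1,q5,q6},{q3,q4,q6}} A13={{q5},{q1,q5},{q5,q6},{q1,q5,q6}} A23={{q5},{q1,q5},{q5,q6},{q1,q5,q6}}
  A123={{q5},{q1,q5},{q5,q6},{q1,q5,q6}}
components per intersection:
  A1: {{q2},{q3},{q4},{q1,q2},{q1,q3},{q1,q4},{q2,q3},{q2,q6},{q3,q4},{q3,q6},{q4,q6},{q1,q3,q4},{q3,q4,q6}} {{q5},{q1,q5},{q5,q6},{q1,q5,q6}}
  A2: {{q1},{q5},{q6},{q1,q2},{q1,q3},{q1,q4},{q1,q5},{q1,q6},{q2,q6},{q3,q6},{q4,q6},{q5,q6},{q1,q3,q4},{q1,q5,q6},{q3,q4,q6}}
  A3: {{q5},{q1,q5},{q5,q6},{q1,q5,q6}}
  A12: {{q5},{q1,q5},{q5,q6},{q1,q5,q6}} {{q1,q2}} {{q1,q3},{q1,q4},{q1,q3,q4}} {{q2,q6}} {{q3,q6},{q4,q6},{q3,q4,q6}}
  A13: {{q5},{q1,q5},{q5,q6},{q1,q5,q6}}
  A23: {{q5},{q1,q5},{q5,q6},{q1,q5,q6}}
  A123: {{q5},{q1,q5},{q5,q6},{q1,q5,q6}}
C dims 4,7,1; δ0: rk 3, SNF 1^3; δ1: rk 1, SNF 1^1
Ȟ^0 = (4 − 3) − 0 = 1, so Ȟ^0 ≅ Z
Ȟ^1 = (7 − 1) − 3 = 3, so Ȟ^1 ≅ Z^3
Ȟ^2 = (1 − 0) − 1 = 0, so Ȟ^2 ≅ 0


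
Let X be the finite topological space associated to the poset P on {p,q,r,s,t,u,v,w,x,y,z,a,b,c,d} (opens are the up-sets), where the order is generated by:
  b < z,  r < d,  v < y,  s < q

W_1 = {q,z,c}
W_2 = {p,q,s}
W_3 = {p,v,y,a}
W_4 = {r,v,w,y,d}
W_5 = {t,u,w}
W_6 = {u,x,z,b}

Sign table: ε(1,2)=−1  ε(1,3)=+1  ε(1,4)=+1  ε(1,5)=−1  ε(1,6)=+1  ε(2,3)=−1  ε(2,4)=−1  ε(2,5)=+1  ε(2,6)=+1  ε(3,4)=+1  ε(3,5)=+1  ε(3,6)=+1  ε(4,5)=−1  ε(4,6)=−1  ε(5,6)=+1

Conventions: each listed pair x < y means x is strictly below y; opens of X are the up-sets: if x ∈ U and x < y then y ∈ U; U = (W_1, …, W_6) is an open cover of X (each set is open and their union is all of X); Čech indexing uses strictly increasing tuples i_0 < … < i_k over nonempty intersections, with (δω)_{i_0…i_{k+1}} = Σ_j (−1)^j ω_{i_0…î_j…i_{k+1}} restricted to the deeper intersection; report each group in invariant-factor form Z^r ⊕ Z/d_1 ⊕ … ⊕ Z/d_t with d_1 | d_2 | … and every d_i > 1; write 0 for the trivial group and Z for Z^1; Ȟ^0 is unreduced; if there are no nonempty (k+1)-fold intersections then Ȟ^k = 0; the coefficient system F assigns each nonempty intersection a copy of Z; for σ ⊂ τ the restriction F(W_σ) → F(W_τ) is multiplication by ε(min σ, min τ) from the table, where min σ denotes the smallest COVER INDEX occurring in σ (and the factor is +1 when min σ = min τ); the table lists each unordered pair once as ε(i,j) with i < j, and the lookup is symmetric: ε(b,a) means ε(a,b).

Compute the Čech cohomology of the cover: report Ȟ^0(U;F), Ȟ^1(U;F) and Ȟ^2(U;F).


nonempty overlaps:
  W12={q} W16={z} W23={p} W34={v,y} W45={w} W56={u}
C dims 6,6; δ0: rk 6, SNF 1^5·2
degree 0: 6−6−0 = 0 → Ȟ^0 ≅ 0
degree 1: 6−0−6 = 0 plus torsion [2] → Ȟ^1 ≅ Z/2
degree 2: 0−0−0 = 0 → Ȟ^2 ≅ 0

Ȟ^0(U;F) ≅ 0,  Ȟ^1(U;F) ≅ Z/2,  Ȟ^2(U;F) ≅ 0


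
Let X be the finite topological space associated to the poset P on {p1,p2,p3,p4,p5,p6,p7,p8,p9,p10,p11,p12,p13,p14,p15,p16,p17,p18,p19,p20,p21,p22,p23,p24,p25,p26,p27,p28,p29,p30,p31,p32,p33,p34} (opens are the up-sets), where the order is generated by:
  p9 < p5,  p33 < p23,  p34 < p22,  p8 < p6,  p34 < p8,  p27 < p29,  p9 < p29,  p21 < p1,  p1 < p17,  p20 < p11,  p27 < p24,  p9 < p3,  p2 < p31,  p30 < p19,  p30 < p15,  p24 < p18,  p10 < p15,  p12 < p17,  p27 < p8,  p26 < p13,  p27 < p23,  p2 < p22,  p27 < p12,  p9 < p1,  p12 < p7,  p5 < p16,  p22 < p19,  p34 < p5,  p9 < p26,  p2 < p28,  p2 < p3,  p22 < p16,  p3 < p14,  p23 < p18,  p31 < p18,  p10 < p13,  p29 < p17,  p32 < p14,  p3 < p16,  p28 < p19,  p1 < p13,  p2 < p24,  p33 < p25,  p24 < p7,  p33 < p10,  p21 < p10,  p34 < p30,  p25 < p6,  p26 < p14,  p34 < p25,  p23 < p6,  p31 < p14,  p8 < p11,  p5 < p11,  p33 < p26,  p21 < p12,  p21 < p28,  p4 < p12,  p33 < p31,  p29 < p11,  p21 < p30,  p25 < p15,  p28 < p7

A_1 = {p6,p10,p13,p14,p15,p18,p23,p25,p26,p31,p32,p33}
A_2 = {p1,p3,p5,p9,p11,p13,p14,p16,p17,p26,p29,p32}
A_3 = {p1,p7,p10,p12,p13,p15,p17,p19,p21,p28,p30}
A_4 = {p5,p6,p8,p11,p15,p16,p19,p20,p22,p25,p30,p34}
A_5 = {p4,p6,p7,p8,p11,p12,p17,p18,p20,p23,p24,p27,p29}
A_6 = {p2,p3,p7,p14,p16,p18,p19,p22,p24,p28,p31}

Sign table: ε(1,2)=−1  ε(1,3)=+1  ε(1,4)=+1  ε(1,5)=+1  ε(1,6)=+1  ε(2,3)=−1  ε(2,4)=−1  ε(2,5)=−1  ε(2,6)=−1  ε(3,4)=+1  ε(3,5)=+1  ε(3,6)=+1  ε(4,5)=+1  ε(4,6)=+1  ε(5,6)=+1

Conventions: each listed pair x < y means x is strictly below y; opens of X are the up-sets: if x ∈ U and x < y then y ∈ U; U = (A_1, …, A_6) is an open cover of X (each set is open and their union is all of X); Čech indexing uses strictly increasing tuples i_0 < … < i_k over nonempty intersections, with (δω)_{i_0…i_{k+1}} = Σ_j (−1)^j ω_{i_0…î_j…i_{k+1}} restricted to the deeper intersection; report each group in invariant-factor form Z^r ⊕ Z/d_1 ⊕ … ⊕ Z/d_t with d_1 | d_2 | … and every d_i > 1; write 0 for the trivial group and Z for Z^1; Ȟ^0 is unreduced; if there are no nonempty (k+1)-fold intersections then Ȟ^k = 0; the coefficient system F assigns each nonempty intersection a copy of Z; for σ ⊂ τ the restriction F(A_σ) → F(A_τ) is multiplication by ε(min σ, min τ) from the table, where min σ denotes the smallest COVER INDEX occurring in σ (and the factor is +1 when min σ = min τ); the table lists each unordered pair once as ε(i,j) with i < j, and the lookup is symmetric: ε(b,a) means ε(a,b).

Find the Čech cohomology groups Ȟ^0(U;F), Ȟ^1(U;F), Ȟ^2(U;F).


nonempty intersections:
  A12={p13,p14,p26,p32} A13={p10,p13,p15} A14={p6,p15,p25} A15={p6,p18,p23} A16={p14,p18,p31} A23={p1,p13,p17} A24={p5,p11,p16} A25={p11,p17,p29} A26={p3,p14,p16} A34={p15,p19,p30} A35={p7,p12,p17} A36={p7,p19,p28} A45={p6,p8,p11,p20} A46={p16,p19,p22} A56={p7,p18,p24}
  A123={p13} A126={p14} A134={p15} A145={p6} A156={p18} A235={p17} A245={p11} A246={p16} A346={p19} A356={p7}
C dims 6,15,10; δ0: rk 5, SNF 1^5; δ1: rk 10, SNF 1^9·2
Ȟ^0: (6−5)−0=1 ⇒ Z
Ȟ^1: (15−10)−5=0 ⇒ 0
Ȟ^2: (10−0)−10=0 plus torsion [2] ⇒ Z/2

Ȟ^0 = Z,  Ȟ^1 = 0,  Ȟ^2 = Z/2


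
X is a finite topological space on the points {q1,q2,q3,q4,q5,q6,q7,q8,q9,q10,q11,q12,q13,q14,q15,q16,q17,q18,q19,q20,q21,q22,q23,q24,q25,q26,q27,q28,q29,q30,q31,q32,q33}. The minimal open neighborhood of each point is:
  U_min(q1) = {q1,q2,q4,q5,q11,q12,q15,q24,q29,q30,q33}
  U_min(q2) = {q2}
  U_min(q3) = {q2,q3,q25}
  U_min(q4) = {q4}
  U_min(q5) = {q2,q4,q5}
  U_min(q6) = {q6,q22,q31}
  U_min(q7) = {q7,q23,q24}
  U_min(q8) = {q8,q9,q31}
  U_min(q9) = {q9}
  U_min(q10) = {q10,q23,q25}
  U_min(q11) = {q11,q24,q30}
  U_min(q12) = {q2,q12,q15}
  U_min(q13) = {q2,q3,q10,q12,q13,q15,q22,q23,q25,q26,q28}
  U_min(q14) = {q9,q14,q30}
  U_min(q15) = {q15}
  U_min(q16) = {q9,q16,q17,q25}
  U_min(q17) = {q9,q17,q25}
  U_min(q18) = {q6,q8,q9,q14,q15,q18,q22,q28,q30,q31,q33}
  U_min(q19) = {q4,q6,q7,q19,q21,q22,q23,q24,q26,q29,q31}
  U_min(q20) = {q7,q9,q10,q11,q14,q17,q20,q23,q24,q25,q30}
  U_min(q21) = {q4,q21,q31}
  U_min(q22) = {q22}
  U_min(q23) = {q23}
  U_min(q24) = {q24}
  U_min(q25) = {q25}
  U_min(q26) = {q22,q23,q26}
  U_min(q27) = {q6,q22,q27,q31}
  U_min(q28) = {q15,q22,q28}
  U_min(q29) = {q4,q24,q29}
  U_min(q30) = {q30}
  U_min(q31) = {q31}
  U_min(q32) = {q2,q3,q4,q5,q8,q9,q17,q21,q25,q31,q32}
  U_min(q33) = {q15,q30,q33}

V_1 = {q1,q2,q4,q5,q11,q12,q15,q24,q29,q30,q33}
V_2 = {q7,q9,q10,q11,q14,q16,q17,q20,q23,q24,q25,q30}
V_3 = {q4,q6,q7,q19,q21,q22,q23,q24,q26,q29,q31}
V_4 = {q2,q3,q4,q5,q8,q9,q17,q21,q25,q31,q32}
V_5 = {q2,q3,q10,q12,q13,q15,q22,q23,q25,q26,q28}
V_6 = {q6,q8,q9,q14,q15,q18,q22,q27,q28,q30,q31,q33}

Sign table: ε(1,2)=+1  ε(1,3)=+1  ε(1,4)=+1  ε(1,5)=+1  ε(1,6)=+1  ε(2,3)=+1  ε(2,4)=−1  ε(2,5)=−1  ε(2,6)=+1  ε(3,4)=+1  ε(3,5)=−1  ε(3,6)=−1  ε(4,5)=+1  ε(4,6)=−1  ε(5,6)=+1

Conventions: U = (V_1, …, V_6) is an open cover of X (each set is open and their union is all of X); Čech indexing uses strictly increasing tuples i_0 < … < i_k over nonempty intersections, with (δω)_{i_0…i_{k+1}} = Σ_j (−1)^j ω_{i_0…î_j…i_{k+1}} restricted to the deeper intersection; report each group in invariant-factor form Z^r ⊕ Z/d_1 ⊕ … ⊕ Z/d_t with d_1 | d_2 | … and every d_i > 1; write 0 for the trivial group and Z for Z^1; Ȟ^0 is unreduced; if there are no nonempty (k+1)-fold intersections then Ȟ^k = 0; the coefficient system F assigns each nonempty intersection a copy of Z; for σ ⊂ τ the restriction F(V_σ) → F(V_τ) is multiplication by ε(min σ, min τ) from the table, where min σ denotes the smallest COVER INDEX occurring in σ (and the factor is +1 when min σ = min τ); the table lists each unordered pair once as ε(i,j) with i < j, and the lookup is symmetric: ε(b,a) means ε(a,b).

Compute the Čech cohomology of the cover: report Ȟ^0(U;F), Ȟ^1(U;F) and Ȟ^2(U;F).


Ȟ^0 ≅ 0, Ȟ^1 ≅ Z/2, Ȟ^2 ≅ Z

nerve of the cover:
  V12={q11,q24,q30} V13={q4,q24,q29} V14={q2,q4,q5} V15={q2,q12,q15} V16={q15,q30,q33} V23={q7,q23,q24} V24={q9,q17,q25} V25={q10,q23,q25} V26={q9,q14,q30} V34={q4,q21,q31} V35={q22,q23,q26} V36={q6,q22,q31} V45={q2,q3,q25} V46={q8,q9,q31} V56={q15,q22,q28}
  V123={q24} V126={q30} V134={q4} V145={q2} V156={q15} V235={q23} V245={q25} V246={q9} V346={q31} V356={q22}
C dims 6,15,10; δ0: rk 6, SNF 1^5·2; δ1: rk 9, SNF 1^9
Ȟ^0 = (6 − 6) − 0 = 0, so Ȟ^0 ≅ 0
Ȟ^1 = (15 − 9) − 6 = 0 plus torsion [2], so Ȟ^1 ≅ Z/2
Ȟ^2 = (10 − 0) − 9 = 1, so Ȟ^2 ≅ Z


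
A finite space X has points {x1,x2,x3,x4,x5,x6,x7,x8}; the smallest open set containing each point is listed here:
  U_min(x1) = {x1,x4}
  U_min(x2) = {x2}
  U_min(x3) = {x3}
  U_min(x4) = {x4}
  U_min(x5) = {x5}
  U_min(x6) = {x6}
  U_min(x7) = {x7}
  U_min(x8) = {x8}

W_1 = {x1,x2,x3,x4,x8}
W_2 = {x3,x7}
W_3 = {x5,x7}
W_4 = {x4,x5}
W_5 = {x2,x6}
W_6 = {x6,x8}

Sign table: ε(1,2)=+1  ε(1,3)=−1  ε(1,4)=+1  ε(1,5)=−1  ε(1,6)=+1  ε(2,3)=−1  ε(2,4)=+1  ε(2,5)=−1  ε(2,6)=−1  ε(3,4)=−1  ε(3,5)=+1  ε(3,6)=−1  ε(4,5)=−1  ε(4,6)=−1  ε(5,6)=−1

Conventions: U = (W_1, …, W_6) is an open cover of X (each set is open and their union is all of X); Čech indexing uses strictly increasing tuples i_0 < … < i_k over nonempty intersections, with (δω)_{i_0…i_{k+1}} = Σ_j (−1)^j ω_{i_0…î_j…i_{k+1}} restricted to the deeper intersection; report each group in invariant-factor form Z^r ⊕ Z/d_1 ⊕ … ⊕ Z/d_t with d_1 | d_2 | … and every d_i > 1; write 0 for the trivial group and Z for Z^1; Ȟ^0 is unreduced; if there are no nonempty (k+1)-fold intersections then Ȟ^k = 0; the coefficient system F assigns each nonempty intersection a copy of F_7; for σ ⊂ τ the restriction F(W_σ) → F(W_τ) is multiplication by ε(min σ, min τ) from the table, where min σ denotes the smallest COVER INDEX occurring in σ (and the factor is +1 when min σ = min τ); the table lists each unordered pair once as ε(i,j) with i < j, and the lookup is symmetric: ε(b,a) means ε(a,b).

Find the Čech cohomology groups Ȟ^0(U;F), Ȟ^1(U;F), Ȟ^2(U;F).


Ȟ^0(U;F) ≅ Z/7, Ȟ^1(U;F) ≅ Z/7 ⊕ Z/7, Ȟ^2(U;F) ≅ 0

nonempty overlaps:
  W12={x3} W14={x4} W15={x2} W16={x8} W23={x7} W34={x5} W56={x6}
C dims 6,7; δ0: rk_F7 5
degree 0: 6−5−0 = 1 → Ȟ^0 ≅ Z/7
degree 1: 7−0−5 = 2 → Ȟ^1 ≅ Z/7 ⊕ Z/7
degree 2: 0−0−0 = 0 → Ȟ^2 ≅ 0


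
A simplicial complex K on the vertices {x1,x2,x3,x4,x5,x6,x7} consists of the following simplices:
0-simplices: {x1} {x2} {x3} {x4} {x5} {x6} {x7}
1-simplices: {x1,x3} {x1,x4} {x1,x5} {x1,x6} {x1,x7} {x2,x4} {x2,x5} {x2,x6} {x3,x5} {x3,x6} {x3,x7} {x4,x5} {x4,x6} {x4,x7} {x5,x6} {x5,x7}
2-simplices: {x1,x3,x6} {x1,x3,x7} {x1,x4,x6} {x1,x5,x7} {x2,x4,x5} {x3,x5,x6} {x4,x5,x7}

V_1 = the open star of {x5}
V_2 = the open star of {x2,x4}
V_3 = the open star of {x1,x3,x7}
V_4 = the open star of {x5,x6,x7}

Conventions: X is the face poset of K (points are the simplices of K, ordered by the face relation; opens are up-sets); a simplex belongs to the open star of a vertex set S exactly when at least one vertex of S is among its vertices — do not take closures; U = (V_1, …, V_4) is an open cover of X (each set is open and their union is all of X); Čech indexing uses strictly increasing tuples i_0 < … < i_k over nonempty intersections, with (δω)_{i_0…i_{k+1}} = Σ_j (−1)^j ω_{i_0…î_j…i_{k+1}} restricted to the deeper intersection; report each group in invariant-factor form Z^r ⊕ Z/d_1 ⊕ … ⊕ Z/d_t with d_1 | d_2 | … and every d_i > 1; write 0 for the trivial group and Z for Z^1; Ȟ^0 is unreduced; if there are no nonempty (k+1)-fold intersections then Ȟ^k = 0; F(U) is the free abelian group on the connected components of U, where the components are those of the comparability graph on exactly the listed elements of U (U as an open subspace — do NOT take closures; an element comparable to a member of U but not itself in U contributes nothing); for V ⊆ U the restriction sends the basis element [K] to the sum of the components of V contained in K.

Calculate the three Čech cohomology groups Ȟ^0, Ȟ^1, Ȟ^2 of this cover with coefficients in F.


Ȟ^0 ≅ Z,  Ȟ^1 ≅ Z^3,  Ȟ^2 ≅ 0

nonempty intersections:
  V1={{x5},{x1,x5},{x2,x5},{x3,x5},{x4,x5},{x5,x6},{x5,x7},{x1,x5,x7},{x2,x4,x5},{x3,x5,x6},{x4,x5,x7}} V2={{x2},{x4},{x1,x4},{x2,x4},{x2,x5},{x2,x6},{x4,x5},{x4,x6},{x4,x7},{x1,x4,x6},{x2,x4,x5},{x4,x5,x7}} V3={{x1},{x3},{x7},{x1,x3},{x1,x4},{x1,x5},{x1,x6},{x1,x7},{x3,x5},{x3,x6},{x3,x7},{x4,x7},{x5,x7},{x1,x3,x6},{x1,x3,x7},{x1,x4,x6},{x1,x5,x7},{x3,x5,x6},{x4,x5,x7}} V4={{x5},{x6},{x7},{x1,x5},{x1,x6},{x1,x7},{x2,x5},{x2,x6},{x3,x5},{x3,x6},{x3,x7},{x4,x5},{x4,x6},{x4,x7},{x5,x6},{x5,x7},{x1,x3,x6},{x1,x3,x7},{x1,x4,x6},{x1,x5,x7},{x2,x4,x5},{x3,x5,x6},{x4,x5,x7}}
  V12={{x2,x5},{x4,x5},{x2,x4,x5},{x4,x5,x7}} V13={{x1,x5},{x3,x5},{x5,x7},{x1,x5,x7},{x3,x5,x6},{x4,x5,x7}} V14={{x5},{x1,x5},{x2,x5},{x3,x5},{x4,x5},{x5,x6},{x5,x7},{x1,x5,x7},{x2,x4,x5},{x3,x5,x6},{x4,x5,x7}} V23={{x1,x4},{x4,x7},{x1,x4,x6},{x4,x5,x7}} V24={{x2,x5},{x2,x6},{x4,x5},{x4,x6},{x4,x7},{x1,x4,x6},{x2,x4,x5},{x4,x5,x7}} V34={{x7},{x1,x5},{x1,x6},{x1,x7},{x3,x5},{x3,x6},{x3,x7},{x4,x7},{x5,x7},{x1,x3,x6},{x1,x3,x7},{x1,x4,x6},{x1,x5,x7},{x3,x5,x6},{x4,x5,x7}}
  V123={{x4,x5,x7}} V124={{x2,x5},{x4,x5},{x2,x4,x5},{x4,x5,x7}} V134={{x1,x5},{x3,x5},{x5,x7},{x1,x5,x7},{x3,x5,x6},{x4,x5,x7}} V234={{x4,x7},{x1,x4,x6},{x4,x5,x7}}
  V1234={{x4,x5,x7}}
components per intersection:
  V1: {{x5},{x1,x5},{x2,x5},{x3,x5},{x4,x5},{x5,x6},{x5,x7},{x1,x5,x7},{x2,x4,x5},{x3,x5,x6},{x4,x5,x7}}
  V2: {{x2},{x4},{x1,x4},{x2,x4},{x2,x5},{x2,x6},{x4,x5},{x4,x6},{x4,x7},{x1,x4,x6},{x2,x4,x5},{x4,x5,x7}}
  V3: {{x1},{x3},{x7},{x1,x3},{x1,x4},{x1,x5},{x1,x6},{x1,x7},{x3,x5},{x3,x6},{x3,x7},{x4,x7},{x5,x7},{x1,x3,x6},{x1,x3,x7},{x1,x4,x6},{x1,x5,x7},{x3,x5,x6},{x4,x5,x7}}
  V4: {{x5},{x6},{x7},{x1,x5},{x1,x6},{x1,x7},{x2,x5},{x2,x6},{x3,x5},{x3,x6},{x3,x7},{x4,x5},{x4,x6},{x4,x7},{x5,x6},{x5,x7},{x1,x3,x6},{x1,x3,x7},{x1,x4,x6},{x1,x5,x7},{x2,x4,x5},{x3,x5,x6},{x4,x5,x7}}
  V12: {{x2,x5},{x4,x5},{x2,x4,x5},{x4,x5,x7}}
  V13: {{x1,x5},{x5,x7},{x1,x5,x7},{x4,x5,x7}} {{x3,x5},{x3,x5,x6}}
  V14: {{x5},{x1,x5},{x2,x5},{x3,x5},{x4,x5},{x5,x6},{x5,x7},{x1,x5,x7},{x2,x4,x5},{x3,x5,x6},{x4,x5,x7}}
  V23: {{x1,x4},{x1,x4,x6}} {{x4,x7},{x4,x5,x7}}
  V24: {{x2,x5},{x4,x5},{x4,x7},{x2,x4,x5},{x4,x5,x7}} {{x2,x6}} {{x4,x6},{x1,x4,x6}}
  V34: {{x7},{x1,x5},{x1,x7},{x3,x7},{x4,x7},{x5,x7},{x1,x3,x7},{x1,x5,x7},{x4,x5,x7}} {{x1,x6},{x3,x5},{x3,x6},{x1,x3,x6},{x1,x4,x6},{x3,x5,x6}}
  V123: {{x4,x5,x7}}
  V124: {{x2,x5},{x4,x5},{x2,x4,x5},{x4,x5,x7}}
  V134: {{x1,x5},{x5,x7},{x1,x5,x7},{x4,x5,x7}} {{x3,x5},{x3,x5,x6}}
  V234: {{x4,x7},{x4,x5,x7}} {{x1,x4,x6}}
  V1234: {{x4,x5,x7}}
C dims 4,11,6,1; δ0: rk 3, SNF 1^3; δ1: rk 5, SNF 1^5; δ2: rk 1, SNF 1^1
Ȟ^0: (4−3)−0=1 ⇒ Z
Ȟ^1: (11−5)−3=3 ⇒ Z^3
Ȟ^2: (6−1)−5=0 ⇒ 0


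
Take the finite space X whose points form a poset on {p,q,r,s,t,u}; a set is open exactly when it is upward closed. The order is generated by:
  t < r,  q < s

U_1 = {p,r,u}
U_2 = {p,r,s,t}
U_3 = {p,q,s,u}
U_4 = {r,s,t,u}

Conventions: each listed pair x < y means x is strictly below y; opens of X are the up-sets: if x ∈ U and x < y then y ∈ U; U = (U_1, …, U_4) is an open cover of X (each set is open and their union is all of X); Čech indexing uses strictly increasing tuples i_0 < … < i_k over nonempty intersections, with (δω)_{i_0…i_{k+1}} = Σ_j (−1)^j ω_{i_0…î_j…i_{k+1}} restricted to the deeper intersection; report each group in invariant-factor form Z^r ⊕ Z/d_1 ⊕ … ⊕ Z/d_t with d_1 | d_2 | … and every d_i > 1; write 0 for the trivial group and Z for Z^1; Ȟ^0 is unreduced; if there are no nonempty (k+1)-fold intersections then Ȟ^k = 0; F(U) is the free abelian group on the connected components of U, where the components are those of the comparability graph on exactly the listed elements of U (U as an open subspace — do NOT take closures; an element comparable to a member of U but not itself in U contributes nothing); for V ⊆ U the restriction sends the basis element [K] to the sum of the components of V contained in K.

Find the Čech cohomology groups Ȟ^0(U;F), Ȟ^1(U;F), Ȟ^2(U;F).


nonempty overlaps:
  U12={p,r} U13={p,u} U14={r,u} U23={p,s} U24={r,s,t} U34={s,u}
  U123={p} U124={r} U134={u} U234={s}
components per intersection:
  U1: {p} {r} {u}
  U2: {p} {r,t} {s}
  U3: {p} {q,s} {u}
  U4: {r,t} {s} {u}
  U12: {p} {r}
  U13: {p} {u}
  U14: {r} {u}
  U23: {p} {s}
  U24: {r,t} {s}
  U34: {s} {u}
  U123: {p}
  U124: {r}
  U134: {u}
  U234: {s}
C dims 12,12,4; δ0: rk 8, SNF 1^8; δ1: rk 4, SNF 1^4
degree 0: 12−8−0 = 4 → Ȟ^0 ≅ Z^4
degree 1: 12−4−8 = 0 → Ȟ^1 ≅ 0
degree 2: 4−0−4 = 0 → Ȟ^2 ≅ 0

Ȟ^0(U;F) ≅ Z^4, Ȟ^1(U;F) ≅ 0 and Ȟ^2(U;F) ≅ 0


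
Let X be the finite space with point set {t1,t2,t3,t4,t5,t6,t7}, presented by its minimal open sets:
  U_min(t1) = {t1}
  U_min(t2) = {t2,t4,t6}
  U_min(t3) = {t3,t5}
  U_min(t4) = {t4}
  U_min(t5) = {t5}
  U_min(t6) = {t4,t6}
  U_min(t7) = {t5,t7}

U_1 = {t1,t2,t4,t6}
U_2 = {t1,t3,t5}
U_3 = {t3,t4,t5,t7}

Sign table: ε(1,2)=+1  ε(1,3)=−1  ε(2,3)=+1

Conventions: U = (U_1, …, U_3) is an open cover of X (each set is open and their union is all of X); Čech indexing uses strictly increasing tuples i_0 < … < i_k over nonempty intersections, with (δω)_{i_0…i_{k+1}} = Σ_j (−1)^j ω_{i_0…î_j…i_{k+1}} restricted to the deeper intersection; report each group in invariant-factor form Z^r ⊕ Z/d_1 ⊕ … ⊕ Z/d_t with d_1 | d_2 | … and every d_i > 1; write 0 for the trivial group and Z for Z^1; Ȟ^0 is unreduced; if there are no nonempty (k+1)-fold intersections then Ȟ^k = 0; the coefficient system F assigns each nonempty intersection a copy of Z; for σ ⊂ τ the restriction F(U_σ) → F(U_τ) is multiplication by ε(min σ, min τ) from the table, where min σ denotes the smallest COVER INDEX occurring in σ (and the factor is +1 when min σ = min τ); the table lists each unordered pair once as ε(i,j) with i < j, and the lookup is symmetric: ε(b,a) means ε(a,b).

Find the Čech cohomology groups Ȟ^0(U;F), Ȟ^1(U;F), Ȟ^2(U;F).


Ȟ^0 = 0, Ȟ^1 = Z/2, Ȟ^2 = 0

cover nerve:
  U12={t1} U13={t4} U23={t3,t5}
C dims 3,3; δ0: rk 3, SNF 1^2·2
Ȟ^0: (3−3)−0=0 ⇒ 0
Ȟ^1: (3−0)−3=0 plus torsion [2] ⇒ Z/2
Ȟ^2: (0−0)−0=0 ⇒ 0


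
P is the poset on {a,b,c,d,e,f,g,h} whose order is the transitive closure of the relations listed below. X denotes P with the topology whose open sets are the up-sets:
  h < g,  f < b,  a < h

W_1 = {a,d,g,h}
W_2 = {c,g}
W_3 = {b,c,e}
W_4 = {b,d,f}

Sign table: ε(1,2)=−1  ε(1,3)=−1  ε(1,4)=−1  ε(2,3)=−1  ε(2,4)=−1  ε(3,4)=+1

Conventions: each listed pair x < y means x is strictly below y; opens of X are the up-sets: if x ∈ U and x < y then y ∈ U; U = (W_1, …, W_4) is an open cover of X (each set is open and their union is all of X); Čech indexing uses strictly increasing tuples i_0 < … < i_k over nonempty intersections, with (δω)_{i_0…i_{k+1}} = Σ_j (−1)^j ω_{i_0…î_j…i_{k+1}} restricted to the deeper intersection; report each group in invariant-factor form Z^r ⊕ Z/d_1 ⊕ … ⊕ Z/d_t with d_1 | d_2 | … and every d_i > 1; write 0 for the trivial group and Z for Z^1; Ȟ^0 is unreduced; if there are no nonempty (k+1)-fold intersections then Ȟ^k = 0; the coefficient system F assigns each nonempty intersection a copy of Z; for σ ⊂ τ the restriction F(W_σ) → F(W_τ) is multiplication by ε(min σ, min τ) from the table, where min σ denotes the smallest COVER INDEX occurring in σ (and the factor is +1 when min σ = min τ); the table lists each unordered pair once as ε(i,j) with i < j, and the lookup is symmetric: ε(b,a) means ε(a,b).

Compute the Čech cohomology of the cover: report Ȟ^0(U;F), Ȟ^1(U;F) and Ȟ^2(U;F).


Ȟ^0 = 0; Ȟ^1 = Z/2; Ȟ^2 = 0

nerve of the cover:
  W12={g} W14={d} W23={c} W34={b}
C dims 4,4; δ0: rk 4, SNF 1^3·2
Ȟ^0 = (4 − 4) − 0 = 0, so Ȟ^0 ≅ 0
Ȟ^1 = (4 − 0) − 4 = 0 plus torsion [2], so Ȟ^1 ≅ Z/2
Ȟ^2 = (0 − 0) − 0 = 0, so Ȟ^2 ≅ 0


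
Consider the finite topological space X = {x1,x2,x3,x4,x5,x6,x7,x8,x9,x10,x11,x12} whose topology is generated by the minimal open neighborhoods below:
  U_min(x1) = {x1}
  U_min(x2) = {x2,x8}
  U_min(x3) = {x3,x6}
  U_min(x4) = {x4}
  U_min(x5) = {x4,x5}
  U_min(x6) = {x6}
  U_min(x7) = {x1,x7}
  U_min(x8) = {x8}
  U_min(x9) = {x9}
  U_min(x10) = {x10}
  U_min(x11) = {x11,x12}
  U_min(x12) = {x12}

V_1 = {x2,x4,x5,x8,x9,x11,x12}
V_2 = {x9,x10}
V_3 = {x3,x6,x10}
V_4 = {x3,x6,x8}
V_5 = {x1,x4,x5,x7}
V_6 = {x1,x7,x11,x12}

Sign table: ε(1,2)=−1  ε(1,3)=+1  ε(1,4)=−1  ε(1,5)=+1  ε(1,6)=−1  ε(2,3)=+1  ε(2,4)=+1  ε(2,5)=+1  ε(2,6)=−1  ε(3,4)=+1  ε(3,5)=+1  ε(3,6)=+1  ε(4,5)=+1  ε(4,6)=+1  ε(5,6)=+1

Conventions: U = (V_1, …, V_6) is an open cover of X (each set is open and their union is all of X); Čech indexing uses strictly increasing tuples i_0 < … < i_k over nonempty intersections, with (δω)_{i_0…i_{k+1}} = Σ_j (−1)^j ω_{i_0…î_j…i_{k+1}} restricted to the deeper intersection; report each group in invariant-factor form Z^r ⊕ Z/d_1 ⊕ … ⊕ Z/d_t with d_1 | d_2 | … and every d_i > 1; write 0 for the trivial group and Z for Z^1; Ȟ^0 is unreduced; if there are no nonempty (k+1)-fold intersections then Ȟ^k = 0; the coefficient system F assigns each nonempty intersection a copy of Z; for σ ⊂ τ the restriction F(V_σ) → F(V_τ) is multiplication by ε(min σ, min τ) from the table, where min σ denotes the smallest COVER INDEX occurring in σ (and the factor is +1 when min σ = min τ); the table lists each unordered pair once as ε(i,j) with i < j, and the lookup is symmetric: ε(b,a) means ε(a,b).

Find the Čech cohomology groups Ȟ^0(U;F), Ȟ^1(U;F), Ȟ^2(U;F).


cover nerve:
  V12={x9} V14={x8} V15={x4,x5} V16={x11,x12} V23={x10} V34={x3,x6} V56={x1,x7}
C dims 6,7; δ0: rk 6, SNF 1^5·2
Ȟ^0: (6−6)−0=0 ⇒ 0
Ȟ^1: (7−0)−6=1 plus torsion [2] ⇒ Z ⊕ Z/2
Ȟ^2: (0−0)−0=0 ⇒ 0

Ȟ^0 ≅ 0, Ȟ^1 ≅ Z ⊕ Z/2 and Ȟ^2 ≅ 0


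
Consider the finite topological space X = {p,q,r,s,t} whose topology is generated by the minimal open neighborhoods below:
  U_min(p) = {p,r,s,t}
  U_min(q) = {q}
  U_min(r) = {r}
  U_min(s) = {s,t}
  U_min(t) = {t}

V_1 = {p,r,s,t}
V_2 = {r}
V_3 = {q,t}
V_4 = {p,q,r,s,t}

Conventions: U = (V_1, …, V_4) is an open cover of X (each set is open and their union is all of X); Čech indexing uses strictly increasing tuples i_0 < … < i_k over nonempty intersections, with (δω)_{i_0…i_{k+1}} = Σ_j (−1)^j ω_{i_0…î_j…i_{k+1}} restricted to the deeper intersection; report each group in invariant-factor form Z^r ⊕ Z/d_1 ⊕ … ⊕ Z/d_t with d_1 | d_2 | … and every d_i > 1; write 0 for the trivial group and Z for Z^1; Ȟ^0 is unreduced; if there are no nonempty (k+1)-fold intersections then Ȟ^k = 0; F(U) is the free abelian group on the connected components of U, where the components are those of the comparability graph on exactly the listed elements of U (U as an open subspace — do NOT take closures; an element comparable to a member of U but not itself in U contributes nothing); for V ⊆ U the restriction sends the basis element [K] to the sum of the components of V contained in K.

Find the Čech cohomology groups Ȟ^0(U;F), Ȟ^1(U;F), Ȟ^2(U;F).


nonempty intersections:
  V12={r} V13={t} V14={p,r,s,t} V24={r} V34={q,t}
  V124={r} V134={t}
components per intersection:
  V1: {p,r,s,t}
  V2: {r}
  V3: {q} {t}
  V4: {p,r,s,t} {q}
  V12: {r}
  V13: {t}
  V14: {p,r,s,t}
  V24: {r}
  V34: {q} {t}
  V124: {r}
  V134: {t}
C dims 6,6,2; δ0: rk 4, SNF 1^4; δ1: rk 2, SNF 1^2
Ȟ^0: (6−4)−0=2 ⇒ Z^2
Ȟ^1: (6−2)−4=0 ⇒ 0
Ȟ^2: (2−0)−2=0 ⇒ 0

Ȟ^0(U;F) ≅ Z^2, Ȟ^1(U;F) ≅ 0 and Ȟ^2(U;F) ≅ 0


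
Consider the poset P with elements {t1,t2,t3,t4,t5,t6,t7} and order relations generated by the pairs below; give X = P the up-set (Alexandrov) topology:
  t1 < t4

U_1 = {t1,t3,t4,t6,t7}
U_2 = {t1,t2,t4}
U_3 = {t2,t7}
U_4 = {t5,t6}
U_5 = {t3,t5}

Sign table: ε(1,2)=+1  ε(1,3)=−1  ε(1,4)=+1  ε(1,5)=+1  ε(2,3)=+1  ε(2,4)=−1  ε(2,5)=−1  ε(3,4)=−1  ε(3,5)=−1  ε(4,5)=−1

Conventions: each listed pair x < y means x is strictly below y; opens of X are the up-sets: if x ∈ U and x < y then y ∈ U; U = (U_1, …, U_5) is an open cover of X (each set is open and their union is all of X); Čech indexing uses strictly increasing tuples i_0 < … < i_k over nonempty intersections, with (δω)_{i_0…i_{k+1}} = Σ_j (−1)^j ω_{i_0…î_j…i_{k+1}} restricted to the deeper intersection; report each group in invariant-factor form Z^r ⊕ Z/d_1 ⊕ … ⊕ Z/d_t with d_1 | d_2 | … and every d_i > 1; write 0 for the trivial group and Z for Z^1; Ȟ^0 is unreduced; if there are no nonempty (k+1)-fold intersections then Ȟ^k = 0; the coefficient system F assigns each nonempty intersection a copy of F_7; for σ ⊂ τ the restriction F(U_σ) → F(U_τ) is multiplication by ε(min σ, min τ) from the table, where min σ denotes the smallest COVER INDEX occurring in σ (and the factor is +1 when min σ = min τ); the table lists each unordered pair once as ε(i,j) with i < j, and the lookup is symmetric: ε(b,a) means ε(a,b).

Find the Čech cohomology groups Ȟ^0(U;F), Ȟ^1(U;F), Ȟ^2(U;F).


nerve simplices:
  U12={t1,t4} U13={t7} U14={t6} U15={t3} U23={t2} U45={t5}
C dims 5,6; δ0: rk_F7 5
degree 0: 5−5−0 = 0 → Ȟ^0 ≅ 0
degree 1: 6−0−5 = 1 → Ȟ^1 ≅ Z/7
degree 2: 0−0−0 = 0 → Ȟ^2 ≅ 0

Ȟ^0 = 0, Ȟ^1 = Z/7 and Ȟ^2 = 0


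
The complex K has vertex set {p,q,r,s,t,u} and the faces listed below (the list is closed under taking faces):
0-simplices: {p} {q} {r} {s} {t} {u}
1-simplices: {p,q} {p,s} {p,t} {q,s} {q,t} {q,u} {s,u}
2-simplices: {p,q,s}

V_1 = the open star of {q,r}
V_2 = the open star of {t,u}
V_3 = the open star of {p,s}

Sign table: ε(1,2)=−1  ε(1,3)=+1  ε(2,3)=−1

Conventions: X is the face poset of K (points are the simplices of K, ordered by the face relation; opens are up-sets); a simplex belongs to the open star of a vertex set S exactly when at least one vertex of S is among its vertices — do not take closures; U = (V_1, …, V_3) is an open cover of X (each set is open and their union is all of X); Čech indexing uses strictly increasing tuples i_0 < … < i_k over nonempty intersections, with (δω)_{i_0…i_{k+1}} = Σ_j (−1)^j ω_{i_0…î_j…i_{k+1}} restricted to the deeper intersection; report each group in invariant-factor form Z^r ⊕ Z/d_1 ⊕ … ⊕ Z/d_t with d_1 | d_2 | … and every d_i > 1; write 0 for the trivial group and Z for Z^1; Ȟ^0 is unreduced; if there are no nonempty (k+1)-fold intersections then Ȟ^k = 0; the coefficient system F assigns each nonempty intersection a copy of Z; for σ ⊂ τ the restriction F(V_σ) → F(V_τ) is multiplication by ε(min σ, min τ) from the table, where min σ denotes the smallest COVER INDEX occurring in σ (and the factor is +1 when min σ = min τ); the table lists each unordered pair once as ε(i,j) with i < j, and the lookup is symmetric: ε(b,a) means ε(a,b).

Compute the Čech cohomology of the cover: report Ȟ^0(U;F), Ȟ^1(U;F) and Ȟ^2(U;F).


intersection data:
  V1={{q},{r},{p,q},{q,s},{q,t},{q,u},{p,q,s}} V2={{t},{u},{p,t},{q,t},{q,u},{s,u}} V3={{p},{s},{p,q},{p,s},{p,t},{q,s},{s,u},{p,q,s}}
  V12={{q,t},{q,u}} V13={{p,q},{q,s},{p,q,s}} V23={{p,t},{s,u}}
C dims 3,3; δ0: rk 2, SNF 1^2
Ȟ^0 = (3 − 2) − 0 = 1, so Ȟ^0 ≅ Z
Ȟ^1 = (3 − 0) − 2 = 1, so Ȟ^1 ≅ Z
Ȟ^2 = (0 − 0) − 0 = 0, so Ȟ^2 ≅ 0

Ȟ^0 ≅ Z, Ȟ^1 ≅ Z and Ȟ^2 ≅ 0


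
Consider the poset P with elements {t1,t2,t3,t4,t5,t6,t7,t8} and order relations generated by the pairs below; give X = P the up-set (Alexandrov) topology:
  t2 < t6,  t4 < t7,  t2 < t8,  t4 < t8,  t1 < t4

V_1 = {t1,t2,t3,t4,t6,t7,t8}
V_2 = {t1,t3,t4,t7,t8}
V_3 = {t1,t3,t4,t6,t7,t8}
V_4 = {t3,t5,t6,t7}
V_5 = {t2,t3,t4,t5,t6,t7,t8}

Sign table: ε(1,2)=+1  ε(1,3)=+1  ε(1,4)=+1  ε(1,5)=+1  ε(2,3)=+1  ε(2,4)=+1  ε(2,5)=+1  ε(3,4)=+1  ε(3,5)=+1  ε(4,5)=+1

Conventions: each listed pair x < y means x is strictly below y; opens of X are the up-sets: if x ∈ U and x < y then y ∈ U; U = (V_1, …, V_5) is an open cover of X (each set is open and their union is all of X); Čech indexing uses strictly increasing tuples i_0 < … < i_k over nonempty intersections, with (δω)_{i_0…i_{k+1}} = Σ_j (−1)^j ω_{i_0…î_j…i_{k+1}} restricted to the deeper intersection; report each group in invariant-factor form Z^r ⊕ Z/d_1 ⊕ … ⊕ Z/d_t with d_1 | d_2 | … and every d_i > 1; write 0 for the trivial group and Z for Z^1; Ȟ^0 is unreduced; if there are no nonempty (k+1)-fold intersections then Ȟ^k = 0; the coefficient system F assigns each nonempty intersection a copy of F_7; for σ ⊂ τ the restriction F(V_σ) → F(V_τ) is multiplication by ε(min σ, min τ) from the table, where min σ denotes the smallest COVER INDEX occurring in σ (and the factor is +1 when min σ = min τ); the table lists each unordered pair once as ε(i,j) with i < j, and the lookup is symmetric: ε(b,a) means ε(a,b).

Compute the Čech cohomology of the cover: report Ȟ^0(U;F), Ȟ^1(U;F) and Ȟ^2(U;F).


Ȟ^0 ≅ Z/7; Ȟ^1 ≅ 0; Ȟ^2 ≅ 0

nonempty intersections:
  V12={t1,t3,t4,t7,t8} V13={t1,t3,t4,t6,t7,t8} V14={t3,t6,t7} V15={t2,t3,t4,t6,t7,t8} V23={t1,t3,t4,t7,t8} V24={t3,t7} V25={t3,t4,t7,t8} V34={t3,t6,t7} V35={t3,t4,t6,t7,t8} V45={t3,t5,t6,t7}
  V123={t1,t3,t4,t7,t8} V124={t3,t7} V125={t3,t4,t7,t8} V134={t3,t6,t7} V135={t3,t4,t6,t7,t8} V145={t3,t6,t7} V234={t3,t7} V235={t3,t4,t7,t8} V245={t3,t7} V345={t3,t6,t7}
  V1234={t3,t7} V1235={t3,t4,t7,t8} V1245={t3,t7} V1345={t3,t6,t7} V2345={t3,t7}
  V12345={t3,t7}
C dims 5,10,10,5; δ0: rk_F7 4; δ1: rk_F7 6; δ2: rk_F7 4
Ȟ^0: (5−4)−0=1 ⇒ Z/7
Ȟ^1: (10−6)−4=0 ⇒ 0
Ȟ^2: (10−4)−6=0 ⇒ 0


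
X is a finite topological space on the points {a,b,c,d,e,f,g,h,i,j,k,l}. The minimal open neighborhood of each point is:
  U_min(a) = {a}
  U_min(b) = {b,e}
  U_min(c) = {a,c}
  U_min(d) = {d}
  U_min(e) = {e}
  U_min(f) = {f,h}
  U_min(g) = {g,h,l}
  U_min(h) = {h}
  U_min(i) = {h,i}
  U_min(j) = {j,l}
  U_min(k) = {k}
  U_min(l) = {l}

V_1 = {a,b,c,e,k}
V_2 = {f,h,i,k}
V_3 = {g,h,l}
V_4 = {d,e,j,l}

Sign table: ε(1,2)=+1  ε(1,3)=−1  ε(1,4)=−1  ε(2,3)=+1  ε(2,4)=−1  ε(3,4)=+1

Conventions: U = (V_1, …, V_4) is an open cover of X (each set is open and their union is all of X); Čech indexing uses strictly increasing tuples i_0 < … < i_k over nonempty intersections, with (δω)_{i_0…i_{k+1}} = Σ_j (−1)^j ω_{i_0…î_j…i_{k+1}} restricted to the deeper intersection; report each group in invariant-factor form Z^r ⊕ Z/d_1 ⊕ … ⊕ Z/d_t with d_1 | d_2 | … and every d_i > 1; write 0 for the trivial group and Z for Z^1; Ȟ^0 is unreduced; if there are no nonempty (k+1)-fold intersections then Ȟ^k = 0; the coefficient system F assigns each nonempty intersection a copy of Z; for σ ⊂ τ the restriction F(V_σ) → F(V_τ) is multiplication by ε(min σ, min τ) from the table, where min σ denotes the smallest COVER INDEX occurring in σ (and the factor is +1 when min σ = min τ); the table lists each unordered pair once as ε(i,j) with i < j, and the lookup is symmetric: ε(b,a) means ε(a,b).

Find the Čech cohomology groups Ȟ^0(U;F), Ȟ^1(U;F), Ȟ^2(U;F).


Ȟ^0 = 0, Ȟ^1 = Z/2 and Ȟ^2 = 0

nonempty intersections:
  V12={k} V14={e} V23={h} V34={l}
C dims 4,4; δ0: rk 4, SNF 1^3·2
Ȟ^0: (4−4)−0=0 ⇒ 0
Ȟ^1: (4−0)−4=0 plus torsion [2] ⇒ Z/2
Ȟ^2: (0−0)−0=0 ⇒ 0


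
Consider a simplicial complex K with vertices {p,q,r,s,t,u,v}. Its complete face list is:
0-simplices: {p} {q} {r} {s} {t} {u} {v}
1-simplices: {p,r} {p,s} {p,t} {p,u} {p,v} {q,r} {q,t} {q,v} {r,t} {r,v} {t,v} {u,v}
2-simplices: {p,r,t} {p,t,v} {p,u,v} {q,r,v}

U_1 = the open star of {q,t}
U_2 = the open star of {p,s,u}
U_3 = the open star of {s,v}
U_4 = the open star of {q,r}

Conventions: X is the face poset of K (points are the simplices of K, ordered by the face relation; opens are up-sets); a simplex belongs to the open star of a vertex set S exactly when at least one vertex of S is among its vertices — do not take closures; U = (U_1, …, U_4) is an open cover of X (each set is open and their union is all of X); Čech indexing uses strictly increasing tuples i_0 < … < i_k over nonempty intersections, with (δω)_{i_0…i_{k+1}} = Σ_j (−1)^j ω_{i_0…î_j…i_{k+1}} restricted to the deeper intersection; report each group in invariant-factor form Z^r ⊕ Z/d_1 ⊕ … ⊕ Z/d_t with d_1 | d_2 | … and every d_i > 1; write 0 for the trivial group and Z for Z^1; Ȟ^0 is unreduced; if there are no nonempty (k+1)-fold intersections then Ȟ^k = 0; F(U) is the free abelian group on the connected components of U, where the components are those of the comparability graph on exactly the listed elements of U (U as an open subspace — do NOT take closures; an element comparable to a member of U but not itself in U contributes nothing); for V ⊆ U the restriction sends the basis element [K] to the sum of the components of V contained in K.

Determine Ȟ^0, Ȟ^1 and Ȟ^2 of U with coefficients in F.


Ȟ^0 = Z; Ȟ^1 = Z^2; Ȟ^2 = 0

nerve of the cover:
  U1={{q},{t},{p,t},{q,r},{q,t},{q,v},{r,t},{t,v},{p,r,t},{p,t,v},{q,r,v}} U2={{p},{s},{u},{p,r},{p,s},{p,t},{p,u},{p,v},{u,v},{p,r,t},{p,t,v},{p,u,v}} U3={{s},{v},{p,s},{p,v},{q,v},{r,v},{t,v},{u,v},{p,t,v},{p,u,v},{q,r,v}} U4={{q},{r},{p,r},{q,r},{q,t},{q,v},{r,t},{r,v},{p,r,t},{q,r,v}}
  U12={{p,t},{p,r,t},{p,t,v}} U13={{q,v},{t,v},{p,t,v},{q,r,v}} U14={{q},{q,r},{q,t},{q,v},{r,t},{p,r,t},{q,r,v}} U23={{s},{p,s},{p,v},{u,v},{p,t,v},{p,u,v}} U24={{p,r},{p,r,t}} U34={{q,v},{r,v},{q,r,v}}
  U123={{p,t,v}} U124={{p,r,t}} U134={{q,v},{q,r,v}}
components per intersection:
  U1: {{q},{t},{p,t},{q,r},{q,t},{q,v},{r,t},{t,v},{p,r,t},{p,t,v},{q,r,v}}
  U2: {{p},{s},{u},{p,r},{p,s},{p,t},{p,u},{p,v},{u,v},{p,r,t},{p,t,v},{p,u,v}}
  U3: {{s},{p,s}} {{v},{p,v},{q,v},{r,v},{t,v},{u,v},{p,t,v},{p,u,v},{q,r,v}}
  U4: {{q},{r},{p,r},{q,r},{q,t},{q,v},{r,t},{r,v},{p,r,t},{q,r,v}}
  U12: {{p,t},{p,r,t},{p,t,v}}
  U13: {{q,v},{q,r,v}} {{t,v},{p,t,v}}
  U14: {{q},{q,r},{q,t},{q,v},{q,r,v}} {{r,t},{p,r,t}}
  U23: {{s},{p,s}} {{p,v},{u,v},{p,t,v},{p,u,v}}
  U24: {{p,r},{p,r,t}}
  U34: {{q,v},{r,v},{q,r,v}}
  U123: {{p,t,v}}
  U124: {{p,r,t}}
  U134: {{q,v},{q,r,v}}
C dims 5,9,3; δ0: rk 4, SNF 1^4; δ1: rk 3, SNF 1^3
Ȟ^0 = (5 − 4) − 0 = 1, so Ȟ^0 ≅ Z
Ȟ^1 = (9 − 3) − 4 = 2, so Ȟ^1 ≅ Z^2
Ȟ^2 = (3 − 0) − 3 = 0, so Ȟ^2 ≅ 0


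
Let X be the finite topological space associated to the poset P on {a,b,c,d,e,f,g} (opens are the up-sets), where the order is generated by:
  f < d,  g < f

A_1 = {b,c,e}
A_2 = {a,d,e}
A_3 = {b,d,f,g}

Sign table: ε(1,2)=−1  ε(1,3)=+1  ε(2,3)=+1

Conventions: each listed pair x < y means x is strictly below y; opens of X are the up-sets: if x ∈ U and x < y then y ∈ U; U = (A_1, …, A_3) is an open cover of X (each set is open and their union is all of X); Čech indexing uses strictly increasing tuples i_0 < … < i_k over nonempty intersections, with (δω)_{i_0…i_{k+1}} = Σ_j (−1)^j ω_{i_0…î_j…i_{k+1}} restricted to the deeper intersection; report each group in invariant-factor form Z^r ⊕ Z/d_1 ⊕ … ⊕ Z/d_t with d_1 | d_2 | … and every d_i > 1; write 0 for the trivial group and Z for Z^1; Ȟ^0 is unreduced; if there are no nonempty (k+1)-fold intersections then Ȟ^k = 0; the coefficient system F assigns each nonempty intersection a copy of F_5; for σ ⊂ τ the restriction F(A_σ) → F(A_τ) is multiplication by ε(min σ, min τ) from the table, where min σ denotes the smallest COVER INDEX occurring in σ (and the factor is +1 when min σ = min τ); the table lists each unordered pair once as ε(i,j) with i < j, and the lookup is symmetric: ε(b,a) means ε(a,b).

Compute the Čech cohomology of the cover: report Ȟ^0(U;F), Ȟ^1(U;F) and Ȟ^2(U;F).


nerve of the cover:
  A12={e} A13={b} A23={d}
C dims 3,3; δ0: rk_F5 3
Ȟ^0 = (3 − 3) − 0 = 0, so Ȟ^0 ≅ 0
Ȟ^1 = (3 − 0) − 3 = 0, so Ȟ^1 ≅ 0
Ȟ^2 = (0 − 0) − 0 = 0, so Ȟ^2 ≅ 0

Ȟ^0 ≅ 0; Ȟ^1 ≅ 0; Ȟ^2 ≅ 0


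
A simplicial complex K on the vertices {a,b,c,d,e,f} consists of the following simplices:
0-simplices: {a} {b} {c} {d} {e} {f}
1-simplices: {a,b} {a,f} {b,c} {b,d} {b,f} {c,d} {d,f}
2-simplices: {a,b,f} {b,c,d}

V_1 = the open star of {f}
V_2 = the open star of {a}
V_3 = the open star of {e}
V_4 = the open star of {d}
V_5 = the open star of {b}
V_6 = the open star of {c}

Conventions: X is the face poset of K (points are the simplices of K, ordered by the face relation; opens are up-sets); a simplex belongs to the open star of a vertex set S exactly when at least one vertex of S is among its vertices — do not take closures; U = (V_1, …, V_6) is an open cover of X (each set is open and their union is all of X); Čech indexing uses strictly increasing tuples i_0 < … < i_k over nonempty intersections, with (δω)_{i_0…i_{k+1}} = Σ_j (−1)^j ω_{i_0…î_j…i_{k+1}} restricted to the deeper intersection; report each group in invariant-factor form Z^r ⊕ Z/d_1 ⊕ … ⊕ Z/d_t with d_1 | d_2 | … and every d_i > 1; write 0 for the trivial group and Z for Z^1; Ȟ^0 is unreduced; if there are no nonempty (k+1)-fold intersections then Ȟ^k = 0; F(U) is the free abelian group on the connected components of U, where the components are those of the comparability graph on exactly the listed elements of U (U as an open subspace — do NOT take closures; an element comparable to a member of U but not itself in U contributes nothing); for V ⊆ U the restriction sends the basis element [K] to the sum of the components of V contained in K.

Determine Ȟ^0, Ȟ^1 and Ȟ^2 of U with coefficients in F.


Ȟ^0 = Z^2; Ȟ^1 = Z; Ȟ^2 = 0

nonempty intersections:
  V1={{f},{a,f},{b,f},{d,f},{a,b,f}} V2={{a},{a,b},{a,f},{a,b,f}} V3={{e}} V4={{d},{b,d},{c,d},{d,f},{b,c,d}} V5={{b},{a,b},{b,c},{b,d},{b,f},{a,b,f},{b,c,d}} V6={{c},{b,c},{c,d},{b,c,d}}
  V12={{a,f},{a,b,f}} V14={{d,f}} V15={{b,f},{a,b,f}} V25={{a,b},{a,b,f}} V45={{b,d},{b,c,d}} V46={{c,d},{b,c,d}} V56={{b,c},{b,c,d}}
  V125={{a,b,f}} V456={{b,c,d}}
components per intersection:
  V1: {{f},{a,f},{b,f},{d,f},{a,b,f}}
  V2: {{a},{a,b},{a,f},{a,b,f}}
  V3: {{e}}
  V4: {{d},{b,d},{c,d},{d,f},{b,c,d}}
  V5: {{b},{a,b},{b,c},{b,d},{b,f},{a,b,f},{b,c,d}}
  V6: {{c},{b,c},{c,d},{b,c,d}}
  V12: {{a,f},{a,b,f}}
  V14: {{d,f}}
  V15: {{b,f},{a,b,f}}
  V25: {{a,b},{a,b,f}}
  V45: {{b,d},{b,c,d}}
  V46: {{c,d},{b,c,d}}
  V56: {{b,c},{b,c,d}}
  V125: {{a,b,f}}
  V456: {{b,c,d}}
C dims 6,7,2; δ0: rk 4, SNF 1^4; δ1: rk 2, SNF 1^2
Ȟ^0: (6−4)−0=2 ⇒ Z^2
Ȟ^1: (7−2)−4=1 ⇒ Z
Ȟ^2: (2−0)−2=0 ⇒ 0
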